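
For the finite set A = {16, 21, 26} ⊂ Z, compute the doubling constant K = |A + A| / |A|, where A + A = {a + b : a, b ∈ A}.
K = |A + A| / |A| = 5/3

Enumerate A + A = {a + b : a, b ∈ A}. With |A| = 3, there are |A|^2 = 9 ordered sum pairs; collecting distinct values, A + A = {32, 37, 42, 47, 52}, so |A + A| = 5. Thus K = 5/3. Here |A + A| = 2|A| − 1 = 5, the minimum possible — so K = 5/3 is minimal, which holds iff A is an arithmetic progression.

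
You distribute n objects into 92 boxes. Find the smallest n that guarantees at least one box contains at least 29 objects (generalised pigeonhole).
n = (29 − 1)·92 + 1 = 2577

By the generalised pigeonhole principle, to guarantee some box contains ≥ r objects we need more than (r − 1) · k objects total. Threshold: n = (r − 1) · k + 1. With r = 29 and k = 92: n = 28 · 92 + 1 = 2576 + 1 = 2577. For n = 2576 = 28 · 92, we can put exactly 28 objects in every box, avoiding 29 in any single one — so 2577 is tight.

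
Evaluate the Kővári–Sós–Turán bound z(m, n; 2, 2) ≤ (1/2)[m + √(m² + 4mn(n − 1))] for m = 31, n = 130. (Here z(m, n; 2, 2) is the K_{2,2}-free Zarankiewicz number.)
z(31, 130; 2, 2) ≤ (1/2)[31 + √(31² + 4·31·130·129)] = (1/2)[31 + √2080441] = 736.6867

Kővári–Sós–Turán: let r_1, ..., r_31 be the row sums and z = Σ r_i the total number of 1s. Each pair of columns can share at most one row with both entries 1 (else a 2×2 all-ones block appears), so Σ_i C(r_i, 2) ≤ C(130, 2) = 8385. By convexity Σ_i C(r_i, 2) ≥ 31·C(z/31, 2) = z(z − 31)/(2·31), giving z² − 31z − 31·130·129 ≤ 0 and hence z ≤ (1/2)[31 + √(961 + 4·519870)] = (1/2)[31 + √2080441] ≈ (1/2)(31 + 1442.3734) = 736.6867.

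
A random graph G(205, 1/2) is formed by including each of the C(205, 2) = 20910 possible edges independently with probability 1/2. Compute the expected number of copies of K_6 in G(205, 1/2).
E[# K_6] = C(205, 6) · (1/2)^C(6, 2) = 95746959700 / 2^15 = 23936739925/8192 ≈ 2921965.322876

For each 6-subset S of vertices (there are C(205, 6) = 95746959700 such S), let X_S = 1 if S induces a K_6 (all C(6, 2) = 15 edges present). Then P(X_S = 1) = (1/2)^15 = 1/32768. By linearity of expectation, E[# K_6] = C(205, 6) · (1/2)^15 = 95746959700 / 32768 = 23936739925/8192 ≈ 2921965.322876.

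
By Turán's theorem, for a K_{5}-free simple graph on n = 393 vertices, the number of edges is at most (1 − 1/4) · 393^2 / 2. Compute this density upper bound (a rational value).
Turán density bound = (3/4) · 393^2/2 = 463347/8 ≈ 57918.375

Turán's theorem: ex(n, K_{r+1}) is achieved by the complete r-partite Turán graph T(n, r) with parts as balanced as possible, and is at most (1 − 1/r) · n^2/2. For r = 4, n = 393: the density bound is (3/4) · 154449/2 = 463347/8 ≈ 57918.375. The integer-valued extremum is e(T(393, 4)) = 57918, which is strictly less than the density bound 463347/8 since 4 ∤ 393 (the parts of T(393, 4) cannot all be equal).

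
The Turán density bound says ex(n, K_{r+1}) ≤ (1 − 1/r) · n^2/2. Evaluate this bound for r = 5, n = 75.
Turán density bound = (4/5) · 75^2/2 = 2250

Turán's theorem: ex(n, K_{r+1}) is achieved by the complete r-partite Turán graph T(n, r) with parts as balanced as possible, and is at most (1 − 1/r) · n^2/2. For r = 5, n = 75: the density bound is (4/5) · 5625/2 = 2250. Since 5 ∣ 75, the Turán graph T(75, 5) has parts of equal size 15, and its edge count e(T(75, 5)) = 2250 attains the density bound exactly.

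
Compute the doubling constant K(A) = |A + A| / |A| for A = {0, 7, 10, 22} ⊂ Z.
K = |A + A| / |A| = 10/4 = 5/2

Enumerate A + A = {a + b : a, b ∈ A}. With |A| = 4, there are |A|^2 = 16 ordered sum pairs; collecting distinct values, A + A = {0, 7, 10, 14, 17, 20, 22, 29, 32, 44}, so |A + A| = 10. Thus K = 10/4 = 5/2. For comparison, the minimum possible |A + A| over all 4-element sets is 2·4 − 1 = 7 (so min K = 7/4), attained only by arithmetic progressions.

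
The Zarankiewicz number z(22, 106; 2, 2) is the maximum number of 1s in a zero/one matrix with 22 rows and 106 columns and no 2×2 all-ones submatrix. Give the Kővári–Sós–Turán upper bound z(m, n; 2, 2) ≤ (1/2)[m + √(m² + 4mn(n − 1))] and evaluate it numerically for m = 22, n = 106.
z(22, 106; 2, 2) ≤ (1/2)[22 + √(22² + 4·22·106·105)] = (1/2)[22 + √979924] = 505.9556

Kővári–Sós–Turán: let r_1, ..., r_22 be the row sums and z = Σ r_i the total number of 1s. Each pair of columns can share at most one row with both entries 1 (else a 2×2 all-ones block appears), so Σ_i C(r_i, 2) ≤ C(106, 2) = 5565. By convexity Σ_i C(r_i, 2) ≥ 22·C(z/22, 2) = z(z − 22)/(2·22), giving z² − 22z − 22·106·105 ≤ 0 and hence z ≤ (1/2)[22 + √(484 + 4·244860)] = (1/2)[22 + √979924] ≈ (1/2)(22 + 989.9111) = 505.9556.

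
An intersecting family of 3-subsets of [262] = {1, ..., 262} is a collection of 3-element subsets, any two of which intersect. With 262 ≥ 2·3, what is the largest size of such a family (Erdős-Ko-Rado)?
max |F| = C(261, 2) = 33930

The Erdős-Ko-Rado theorem states: for n ≥ 2k, an intersecting family of k-subsets of an n-element set has size at most C(n − 1, k − 1), with equality for 'star' families {A ⊆ [n] : |A| = k, i ∈ A} (fix an element i). For n = 262, k = 3: C(261, 2) = 33930.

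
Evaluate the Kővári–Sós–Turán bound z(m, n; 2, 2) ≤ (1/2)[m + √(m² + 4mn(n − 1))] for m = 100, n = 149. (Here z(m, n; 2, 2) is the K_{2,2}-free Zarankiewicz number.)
z(100, 149; 2, 2) ≤ (1/2)[100 + √(100² + 4·100·149·148)] = (1/2)[100 + √8830800] = 1535.8331

Kővári–Sós–Turán: let r_1, ..., r_100 be the row sums and z = Σ r_i the total number of 1s. Each pair of columns can share at most one row with both entries 1 (else a 2×2 all-ones block appears), so Σ_i C(r_i, 2) ≤ C(149, 2) = 11026. By convexity Σ_i C(r_i, 2) ≥ 100·C(z/100, 2) = z(z − 100)/(2·100), giving z² − 100z − 100·149·148 ≤ 0 and hence z ≤ (1/2)[100 + √(10000 + 4·2205200)] = (1/2)[100 + √8830800] ≈ (1/2)(100 + 2971.6662) = 1535.8331.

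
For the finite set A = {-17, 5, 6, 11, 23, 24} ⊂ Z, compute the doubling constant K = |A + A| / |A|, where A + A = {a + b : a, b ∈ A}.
K = |A + A| / |A| = 20/6 = 10/3

Enumerate A + A = {a + b : a, b ∈ A}. With |A| = 6, there are |A|^2 = 36 ordered sum pairs; collecting distinct values, A + A = {-34, -12, -11, -6, 6, 7, 10, 11, 12, 16, 17, 22, 28, 29, 30, 34, 35, 46, 47, 48}, so |A + A| = 20. Thus K = 20/6 = 10/3. For comparison, the minimum possible |A + A| over all 6-element sets is 2·6 − 1 = 11 (so min K = 11/6), attained only by arithmetic progressions.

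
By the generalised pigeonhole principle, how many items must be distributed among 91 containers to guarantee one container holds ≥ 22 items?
n = (22 − 1)·91 + 1 = 1912

By the generalised pigeonhole principle, to guarantee some box contains ≥ r objects we need more than (r − 1) · k objects total. Threshold: n = (r − 1) · k + 1. With r = 22 and k = 91: n = 21 · 91 + 1 = 1911 + 1 = 1912. For n = 1911 = 21 · 91, we can put exactly 21 objects in every box, avoiding 22 in any single one — so 1912 is tight.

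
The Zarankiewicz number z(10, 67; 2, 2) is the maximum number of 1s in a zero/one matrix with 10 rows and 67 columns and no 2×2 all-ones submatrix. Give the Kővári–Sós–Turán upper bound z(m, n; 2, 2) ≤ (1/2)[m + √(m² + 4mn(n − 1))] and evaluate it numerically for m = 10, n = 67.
z(10, 67; 2, 2) ≤ (1/2)[10 + √(10² + 4·10·67·66)] = (1/2)[10 + √176980] = 215.345

Kővári–Sós–Turán: let r_1, ..., r_10 be the row sums and z = Σ r_i the total number of 1s. Each pair of columns can share at most one row with both entries 1 (else a 2×2 all-ones block appears), so Σ_i C(r_i, 2) ≤ C(67, 2) = 2211. By convexity Σ_i C(r_i, 2) ≥ 10·C(z/10, 2) = z(z − 10)/(2·10), giving z² − 10z − 10·67·66 ≤ 0 and hence z ≤ (1/2)[10 + √(100 + 4·44220)] = (1/2)[10 + √176980] ≈ (1/2)(10 + 420.6899) = 215.345.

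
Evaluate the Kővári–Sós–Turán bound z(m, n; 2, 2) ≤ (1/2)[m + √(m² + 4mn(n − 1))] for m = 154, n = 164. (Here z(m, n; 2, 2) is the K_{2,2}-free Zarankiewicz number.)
z(154, 164; 2, 2) ≤ (1/2)[154 + √(154² + 4·154·164·163)] = (1/2)[154 + √16490628] = 2107.4327

Kővári–Sós–Turán: let r_1, ..., r_154 be the row sums and z = Σ r_i the total number of 1s. Each pair of columns can share at most one row with both entries 1 (else a 2×2 all-ones block appears), so Σ_i C(r_i, 2) ≤ C(164, 2) = 13366. By convexity Σ_i C(r_i, 2) ≥ 154·C(z/154, 2) = z(z − 154)/(2·154), giving z² − 154z − 154·164·163 ≤ 0 and hence z ≤ (1/2)[154 + √(23716 + 4·4116728)] = (1/2)[154 + √16490628] ≈ (1/2)(154 + 4060.8654) = 2107.4327.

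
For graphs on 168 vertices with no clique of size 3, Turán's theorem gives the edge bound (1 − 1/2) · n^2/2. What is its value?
Turán density bound = (1/2) · 168^2/2 = 7056

Turán's theorem: ex(n, K_{r+1}) is achieved by the complete r-partite Turán graph T(n, r) with parts as balanced as possible, and is at most (1 − 1/r) · n^2/2. For r = 2, n = 168: the density bound is (1/2) · 28224/2 = 7056. Since 2 ∣ 168, the Turán graph T(168, 2) has parts of equal size 84, and its edge count e(T(168, 2)) = 7056 attains the density bound exactly.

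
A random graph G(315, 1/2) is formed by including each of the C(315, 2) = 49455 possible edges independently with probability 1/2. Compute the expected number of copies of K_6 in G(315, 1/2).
E[# K_6] = C(315, 6) · (1/2)^C(6, 2) = 1293387680130 / 2^15 = 646693840065/16384 ≈ 39471059.574280

For each 6-subset S of vertices (there are C(315, 6) = 1293387680130 such S), let X_S = 1 if S induces a K_6 (all C(6, 2) = 15 edges present). Then P(X_S = 1) = (1/2)^15 = 1/32768. By linearity of expectation, E[# K_6] = C(315, 6) · (1/2)^15 = 1293387680130 / 32768 = 646693840065/16384 ≈ 39471059.574280.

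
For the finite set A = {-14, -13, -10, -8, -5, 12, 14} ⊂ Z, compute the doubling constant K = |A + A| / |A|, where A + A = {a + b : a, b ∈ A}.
K = |A + A| / |A| = 26/7

Enumerate A + A = {a + b : a, b ∈ A}. With |A| = 7, there are |A|^2 = 49 ordered sum pairs; collecting distinct values, A + A = {-28, -27, -26, -24, -23, -22, -21, -20, -19, -18, -16, -15, -13, -10, -2, -1, 0, 1, 2, 4, 6, 7, 9, 24, 26, 28}, so |A + A| = 26. Thus K = 26/7. For comparison, the minimum possible |A + A| over all 7-element sets is 2·7 − 1 = 13 (so min K = 13/7), attained only by arithmetic progressions.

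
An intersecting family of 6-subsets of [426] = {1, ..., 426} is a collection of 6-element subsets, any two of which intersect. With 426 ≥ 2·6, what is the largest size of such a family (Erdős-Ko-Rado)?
max |F| = C(425, 5) = 112851790710

Erdős-Ko-Rado (1961): when n ≥ 2k, max |F| = C(n−1, k−1). The bound is attained by the star {A : i ∈ A} for any fixed i ∈ [n]. Here C(426−1, 6−1) = C(425, 5) = 112851790710.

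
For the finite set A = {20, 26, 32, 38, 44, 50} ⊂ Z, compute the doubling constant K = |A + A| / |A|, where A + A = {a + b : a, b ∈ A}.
K = |A + A| / |A| = 11/6

Enumerate A + A = {a + b : a, b ∈ A}. With |A| = 6, there are |A|^2 = 36 ordered sum pairs; collecting distinct values, A + A = {40, 46, 52, 58, 64, 70, 76, 82, 88, 94, 100}, so |A + A| = 11. Thus K = 11/6. Here |A + A| = 2|A| − 1 = 11, the minimum possible — so K = 11/6 is minimal, which holds iff A is an arithmetic progression.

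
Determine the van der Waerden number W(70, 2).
W(70, 2) = 70 + 1 = 71

A 2-term AP is any pair of integers, so a monochromatic 2-AP exists iff some colour is used at least twice. With 70 colours, the colouring i ↦ i on {1, ..., 70} uses each colour once, avoiding any monochromatic pair, so W(70, 2) > 70. For {1, ..., 71}, pigeonhole forces two integers of the same colour, which form a monochromatic 2-AP. Hence W(70, 2) = 71.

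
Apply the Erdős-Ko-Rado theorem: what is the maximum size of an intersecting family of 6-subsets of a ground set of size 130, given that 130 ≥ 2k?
max |F| = C(129, 5) = 275234400

Erdős-Ko-Rado (1961): when n ≥ 2k, max |F| = C(n−1, k−1). The bound is attained by the star {A : i ∈ A} for any fixed i ∈ [n]. Here C(130−1, 6−1) = C(129, 5) = 275234400.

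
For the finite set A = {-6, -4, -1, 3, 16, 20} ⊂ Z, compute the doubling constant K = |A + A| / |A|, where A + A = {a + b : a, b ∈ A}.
K = |A + A| / |A| = 20/6 = 10/3

Enumerate A + A = {a + b : a, b ∈ A}. With |A| = 6, there are |A|^2 = 36 ordered sum pairs; collecting distinct values, A + A = {-12, -10, -8, -7, -5, -3, -2, -1, 2, 6, 10, 12, 14, 15, 16, 19, 23, 32, 36, 40}, so |A + A| = 20. Thus K = 20/6 = 10/3. For comparison, the minimum possible |A + A| over all 6-element sets is 2·6 − 1 = 11 (so min K = 11/6), attained only by arithmetic progressions.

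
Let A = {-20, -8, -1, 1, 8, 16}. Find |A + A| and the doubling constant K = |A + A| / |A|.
K = |A + A| / |A| = 20/6 = 10/3

Enumerate A + A = {a + b : a, b ∈ A}. With |A| = 6, there are |A|^2 = 36 ordered sum pairs; collecting distinct values, A + A = {-40, -28, -21, -19, -16, -12, -9, -7, -4, -2, 0, 2, 7, 8, 9, 15, 16, 17, 24, 32}, so |A + A| = 20. Thus K = 20/6 = 10/3. For comparison, the minimum possible |A + A| over all 6-element sets is 2·6 − 1 = 11 (so min K = 11/6), attained only by arithmetic progressions.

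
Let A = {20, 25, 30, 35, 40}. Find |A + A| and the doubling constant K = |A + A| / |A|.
K = |A + A| / |A| = 9/5

Enumerate A + A = {a + b : a, b ∈ A}. With |A| = 5, there are |A|^2 = 25 ordered sum pairs; collecting distinct values, A + A = {40, 45, 50, 55, 60, 65, 70, 75, 80}, so |A + A| = 9. Thus K = 9/5. Here |A + A| = 2|A| − 1 = 9, the minimum possible — so K = 9/5 is minimal, which holds iff A is an arithmetic progression.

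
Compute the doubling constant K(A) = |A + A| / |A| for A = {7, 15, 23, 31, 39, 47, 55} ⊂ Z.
K = |A + A| / |A| = 13/7

Enumerate A + A = {a + b : a, b ∈ A}. With |A| = 7, there are |A|^2 = 49 ordered sum pairs; collecting distinct values, A + A = {14, 22, 30, 38, 46, 54, 62, 70, 78, 86, 94, 102, 110}, so |A + A| = 13. Thus K = 13/7. Here |A + A| = 2|A| − 1 = 13, the minimum possible — so K = 13/7 is minimal, which holds iff A is an arithmetic progression.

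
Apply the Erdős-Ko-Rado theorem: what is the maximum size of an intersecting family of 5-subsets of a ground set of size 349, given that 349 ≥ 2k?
max |F| = C(348, 4) = 600610155

Erdős-Ko-Rado (1961): when n ≥ 2k, max |F| = C(n−1, k−1). The bound is attained by the star {A : i ∈ A} for any fixed i ∈ [n]. Here C(349−1, 5−1) = C(348, 4) = 600610155.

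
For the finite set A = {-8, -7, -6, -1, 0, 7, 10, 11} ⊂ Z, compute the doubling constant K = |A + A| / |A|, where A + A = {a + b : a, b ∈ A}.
K = |A + A| / |A| = 28/8 = 7/2

Enumerate A + A = {a + b : a, b ∈ A}. With |A| = 8, there are |A|^2 = 64 ordered sum pairs; collecting distinct values, A + A = {-16, -15, -14, -13, -12, -9, -8, -7, -6, -2, -1, 0, 1, 2, 3, 4, 5, 6, 7, 9, 10, 11, 14, 17, 18, 20, 21, 22}, so |A + A| = 28. Thus K = 28/8 = 7/2. For comparison, the minimum possible |A + A| over all 8-element sets is 2·8 − 1 = 15 (so min K = 15/8), attained only by arithmetic progressions.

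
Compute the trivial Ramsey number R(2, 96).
R(2, 96) = 96

R(2, k) = k for all k ≥ 2: in a 2-colouring of K_k, either some edge is red (a red K_2) or all edges are blue (a blue K_k). And K_{95} coloured all-blue has no blue K_96, so R(2, 96) > 95. Hence R(2, 96) = 96.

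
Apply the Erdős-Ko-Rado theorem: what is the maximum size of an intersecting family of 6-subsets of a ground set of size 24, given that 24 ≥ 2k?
max |F| = C(23, 5) = 33649

The Erdős-Ko-Rado theorem states: for n ≥ 2k, an intersecting family of k-subsets of an n-element set has size at most C(n − 1, k − 1), with equality for 'star' families {A ⊆ [n] : |A| = k, i ∈ A} (fix an element i). For n = 24, k = 6: C(23, 5) = 33649.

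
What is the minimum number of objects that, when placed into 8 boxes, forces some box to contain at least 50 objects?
n = (50 − 1)·8 + 1 = 393

By the generalised pigeonhole principle, to guarantee some box contains ≥ r objects we need more than (r − 1) · k objects total. Threshold: n = (r − 1) · k + 1. With r = 50 and k = 8: n = 49 · 8 + 1 = 392 + 1 = 393. For n = 392 = 49 · 8, we can put exactly 49 objects in every box, avoiding 50 in any single one — so 393 is tight.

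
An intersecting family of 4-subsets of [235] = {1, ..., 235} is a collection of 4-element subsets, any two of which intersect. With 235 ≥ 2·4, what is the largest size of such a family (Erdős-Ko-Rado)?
max |F| = C(234, 3) = 2108184

The Erdős-Ko-Rado theorem states: for n ≥ 2k, an intersecting family of k-subsets of an n-element set has size at most C(n − 1, k − 1), with equality for 'star' families {A ⊆ [n] : |A| = k, i ∈ A} (fix an element i). For n = 235, k = 4: C(234, 3) = 2108184.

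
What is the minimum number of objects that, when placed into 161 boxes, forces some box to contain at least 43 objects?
n = (43 − 1)·161 + 1 = 6763

By the generalised pigeonhole principle, to guarantee some box contains ≥ r objects we need more than (r − 1) · k objects total. Threshold: n = (r − 1) · k + 1. With r = 43 and k = 161: n = 42 · 161 + 1 = 6762 + 1 = 6763. For n = 6762 = 42 · 161, we can put exactly 42 objects in every box, avoiding 43 in any single one — so 6763 is tight.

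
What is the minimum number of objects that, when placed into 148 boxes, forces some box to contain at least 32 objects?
n = (32 − 1)·148 + 1 = 4589

By the generalised pigeonhole principle, to guarantee some box contains ≥ r objects we need more than (r − 1) · k objects total. Threshold: n = (r − 1) · k + 1. With r = 32 and k = 148: n = 31 · 148 + 1 = 4588 + 1 = 4589. For n = 4588 = 31 · 148, we can put exactly 31 objects in every box, avoiding 32 in any single one — so 4589 is tight.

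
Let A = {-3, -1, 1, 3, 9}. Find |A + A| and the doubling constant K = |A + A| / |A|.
K = |A + A| / |A| = 11/5

Enumerate A + A = {a + b : a, b ∈ A}. With |A| = 5, there are |A|^2 = 25 ordered sum pairs; collecting distinct values, A + A = {-6, -4, -2, 0, 2, 4, 6, 8, 10, 12, 18}, so |A + A| = 11. Thus K = 11/5. For comparison, the minimum possible |A + A| over all 5-element sets is 2·5 − 1 = 9 (so min K = 9/5), attained only by arithmetic progressions.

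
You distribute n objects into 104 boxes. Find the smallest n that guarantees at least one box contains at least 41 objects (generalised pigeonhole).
n = (41 − 1)·104 + 1 = 4161

By the generalised pigeonhole principle, to guarantee some box contains ≥ r objects we need more than (r − 1) · k objects total. Threshold: n = (r − 1) · k + 1. With r = 41 and k = 104: n = 40 · 104 + 1 = 4160 + 1 = 4161. For n = 4160 = 40 · 104, we can put exactly 40 objects in every box, avoiding 41 in any single one — so 4161 is tight.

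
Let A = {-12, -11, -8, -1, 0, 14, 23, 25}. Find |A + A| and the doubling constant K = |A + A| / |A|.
K = |A + A| / |A| = 33/8

Enumerate A + A = {a + b : a, b ∈ A}. With |A| = 8, there are |A|^2 = 64 ordered sum pairs; collecting distinct values, A + A = {-24, -23, -22, -20, -19, -16, -13, -12, -11, -9, -8, -2, -1, 0, 2, 3, 6, 11, 12, 13, 14, 15, 17, 22, 23, 24, 25, 28, 37, 39, 46, 48, 50}, so |A + A| = 33. Thus K = 33/8. For comparison, the minimum possible |A + A| over all 8-element sets is 2·8 − 1 = 15 (so min K = 15/8), attained only by arithmetic progressions.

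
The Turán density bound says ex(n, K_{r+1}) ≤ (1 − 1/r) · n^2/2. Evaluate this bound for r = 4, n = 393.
Turán density bound = (3/4) · 393^2/2 = 463347/8 ≈ 57918.375

Turán's theorem: ex(n, K_{r+1}) is achieved by the complete r-partite Turán graph T(n, r) with parts as balanced as possible, and is at most (1 − 1/r) · n^2/2. For r = 4, n = 393: the density bound is (3/4) · 154449/2 = 463347/8 ≈ 57918.375. The integer-valued extremum is e(T(393, 4)) = 57918, which is strictly less than the density bound 463347/8 since 4 ∤ 393 (the parts of T(393, 4) cannot all be equal).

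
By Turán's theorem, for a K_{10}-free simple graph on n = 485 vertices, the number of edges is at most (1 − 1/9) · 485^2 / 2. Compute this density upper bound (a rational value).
Turán density bound = (8/9) · 485^2/2 = 940900/9 ≈ 104544.4444

Turán's theorem: ex(n, K_{r+1}) is achieved by the complete r-partite Turán graph T(n, r) with parts as balanced as possible, and is at most (1 − 1/r) · n^2/2. For r = 9, n = 485: the density bound is (8/9) · 235225/2 = 940900/9 ≈ 104544.4444. The integer-valued extremum is e(T(485, 9)) = 104544, which is strictly less than the density bound 940900/9 since 9 ∤ 485 (the parts of T(485, 9) cannot all be equal).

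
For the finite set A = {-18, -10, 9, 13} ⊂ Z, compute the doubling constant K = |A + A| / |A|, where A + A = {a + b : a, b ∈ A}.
K = |A + A| / |A| = 10/4 = 5/2

Enumerate A + A = {a + b : a, b ∈ A}. With |A| = 4, there are |A|^2 = 16 ordered sum pairs; collecting distinct values, A + A = {-36, -28, -20, -9, -5, -1, 3, 18, 22, 26}, so |A + A| = 10. Thus K = 10/4 = 5/2. For comparison, the minimum possible |A + A| over all 4-element sets is 2·4 − 1 = 7 (so min K = 7/4), attained only by arithmetic progressions.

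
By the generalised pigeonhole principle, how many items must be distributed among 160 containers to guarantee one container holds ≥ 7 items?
n = (7 − 1)·160 + 1 = 961

By the generalised pigeonhole principle, to guarantee some box contains ≥ r objects we need more than (r − 1) · k objects total. Threshold: n = (r − 1) · k + 1. With r = 7 and k = 160: n = 6 · 160 + 1 = 960 + 1 = 961. For n = 960 = 6 · 160, we can put exactly 6 objects in every box, avoiding 7 in any single one — so 961 is tight.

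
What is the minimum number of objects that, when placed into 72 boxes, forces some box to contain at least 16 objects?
n = (16 − 1)·72 + 1 = 1081

By the generalised pigeonhole principle, to guarantee some box contains ≥ r objects we need more than (r − 1) · k objects total. Threshold: n = (r − 1) · k + 1. With r = 16 and k = 72: n = 15 · 72 + 1 = 1080 + 1 = 1081. For n = 1080 = 15 · 72, we can put exactly 15 objects in every box, avoiding 16 in any single one — so 1081 is tight.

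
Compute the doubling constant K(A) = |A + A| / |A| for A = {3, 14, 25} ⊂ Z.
K = |A + A| / |A| = 5/3

Enumerate A + A = {a + b : a, b ∈ A}. With |A| = 3, there are |A|^2 = 9 ordered sum pairs; collecting distinct values, A + A = {6, 17, 28, 39, 50}, so |A + A| = 5. Thus K = 5/3. Here |A + A| = 2|A| − 1 = 5, the minimum possible — so K = 5/3 is minimal, which holds iff A is an arithmetic progression.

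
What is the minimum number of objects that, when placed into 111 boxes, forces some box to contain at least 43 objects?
n = (43 − 1)·111 + 1 = 4663

By the generalised pigeonhole principle, to guarantee some box contains ≥ r objects we need more than (r − 1) · k objects total. Threshold: n = (r − 1) · k + 1. With r = 43 and k = 111: n = 42 · 111 + 1 = 4662 + 1 = 4663. For n = 4662 = 42 · 111, we can put exactly 42 objects in every box, avoiding 43 in any single one — so 4663 is tight.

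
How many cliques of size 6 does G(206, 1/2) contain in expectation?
E[# K_6] = C(206, 6) · (1/2)^C(6, 2) = 98619368491 / 2^15 ≈ 3009624.282562

For each 6-subset S of vertices (there are C(206, 6) = 98619368491 such S), let X_S = 1 if S induces a K_6 (all C(6, 2) = 15 edges present). Then P(X_S = 1) = (1/2)^15 = 1/32768. By linearity of expectation, E[# K_6] = C(206, 6) · (1/2)^15 = 98619368491 / 32768 ≈ 3009624.282562.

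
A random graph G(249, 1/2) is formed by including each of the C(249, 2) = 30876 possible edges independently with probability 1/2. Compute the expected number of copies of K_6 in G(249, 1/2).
E[# K_6] = C(249, 6) · (1/2)^C(6, 2) = 311534754076 / 2^15 = 77883688519/8192 ≈ 9507286.196167

For each 6-subset S of vertices (there are C(249, 6) = 311534754076 such S), let X_S = 1 if S induces a K_6 (all C(6, 2) = 15 edges present). Then P(X_S = 1) = (1/2)^15 = 1/32768. By linearity of expectation, E[# K_6] = C(249, 6) · (1/2)^15 = 311534754076 / 32768 = 77883688519/8192 ≈ 9507286.196167.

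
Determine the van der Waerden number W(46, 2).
W(46, 2) = 46 + 1 = 47

A 2-term AP is any pair of integers, so a monochromatic 2-AP exists iff some colour is used at least twice. With 46 colours, the colouring i ↦ i on {1, ..., 46} uses each colour once, avoiding any monochromatic pair, so W(46, 2) > 46. For {1, ..., 47}, pigeonhole forces two integers of the same colour, which form a monochromatic 2-AP. Hence W(46, 2) = 47.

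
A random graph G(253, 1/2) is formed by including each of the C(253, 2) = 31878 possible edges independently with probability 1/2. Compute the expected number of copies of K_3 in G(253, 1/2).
E[# K_3] = C(253, 3) · (1/2)^C(3, 2) = 2667126 / 2^3 = 1333563/4 = 333390.75

For each 3-subset S of vertices (there are C(253, 3) = 2667126 such S), let X_S = 1 if S induces a K_3 (all C(3, 2) = 3 edges present). Then P(X_S = 1) = (1/2)^3 = 1/8. By linearity of expectation, E[# K_3] = C(253, 3) · (1/2)^3 = 2667126 / 8 = 1333563/4 = 333390.75.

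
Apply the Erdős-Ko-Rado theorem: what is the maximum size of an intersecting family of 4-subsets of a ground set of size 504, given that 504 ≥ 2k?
max |F| = C(503, 3) = 21084251

The Erdős-Ko-Rado theorem states: for n ≥ 2k, an intersecting family of k-subsets of an n-element set has size at most C(n − 1, k − 1), with equality for 'star' families {A ⊆ [n] : |A| = k, i ∈ A} (fix an element i). For n = 504, k = 4: C(503, 3) = 21084251.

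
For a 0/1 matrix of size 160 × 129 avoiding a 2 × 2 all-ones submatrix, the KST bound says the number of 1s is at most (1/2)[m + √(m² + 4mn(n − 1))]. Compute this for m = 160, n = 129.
z(160, 129; 2, 2) ≤ (1/2)[160 + √(160² + 4·160·129·128)] = (1/2)[160 + √10593280] = 1707.366

Kővári–Sós–Turán: let r_1, ..., r_160 be the row sums and z = Σ r_i the total number of 1s. Each pair of columns can share at most one row with both entries 1 (else a 2×2 all-ones block appears), so Σ_i C(r_i, 2) ≤ C(129, 2) = 8256. By convexity Σ_i C(r_i, 2) ≥ 160·C(z/160, 2) = z(z − 160)/(2·160), giving z² − 160z − 160·129·128 ≤ 0 and hence z ≤ (1/2)[160 + √(25600 + 4·2641920)] = (1/2)[160 + √10593280] ≈ (1/2)(160 + 3254.7319) = 1707.366.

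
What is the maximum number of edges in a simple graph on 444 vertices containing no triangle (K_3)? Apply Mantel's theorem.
ex(444, K_3) = ⌊444^2/4⌋ = 49284

Mantel (1907): a triangle-free graph on n vertices has at most ⌊n^2/4⌋ edges, with equality for the complete bipartite graph K_{⌊n/2⌋, ⌈n/2⌉}. For n = 444: ⌊444^2/4⌋ = ⌊197136/4⌋ = 49284. The extremal graph is K_{222, 222}, which has 222·222 = 49284 edges.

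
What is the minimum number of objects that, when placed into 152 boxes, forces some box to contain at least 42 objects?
n = (42 − 1)·152 + 1 = 6233

By the generalised pigeonhole principle, to guarantee some box contains ≥ r objects we need more than (r − 1) · k objects total. Threshold: n = (r − 1) · k + 1. With r = 42 and k = 152: n = 41 · 152 + 1 = 6232 + 1 = 6233. For n = 6232 = 41 · 152, we can put exactly 41 objects in every box, avoiding 42 in any single one — so 6233 is tight.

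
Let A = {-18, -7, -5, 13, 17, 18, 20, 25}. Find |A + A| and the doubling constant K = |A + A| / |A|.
K = |A + A| / |A| = 34/8 = 17/4

Enumerate A + A = {a + b : a, b ∈ A}. With |A| = 8, there are |A|^2 = 64 ordered sum pairs; collecting distinct values, A + A = {-36, -25, -23, -14, -12, -10, -5, -1, 0, 2, 6, 7, 8, 10, 11, 12, 13, 15, 18, 20, 26, 30, 31, 33, 34, 35, 36, 37, 38, 40, 42, 43, 45, 50}, so |A + A| = 34. Thus K = 34/8 = 17/4. For comparison, the minimum possible |A + A| over all 8-element sets is 2·8 − 1 = 15 (so min K = 15/8), attained only by arithmetic progressions.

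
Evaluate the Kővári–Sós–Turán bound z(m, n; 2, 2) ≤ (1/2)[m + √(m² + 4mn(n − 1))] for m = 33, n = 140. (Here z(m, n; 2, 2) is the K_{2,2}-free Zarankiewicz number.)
z(33, 140; 2, 2) ≤ (1/2)[33 + √(33² + 4·33·140·139)] = (1/2)[33 + √2569809] = 818.0312

Kővári–Sós–Turán: let r_1, ..., r_33 be the row sums and z = Σ r_i the total number of 1s. Each pair of columns can share at most one row with both entries 1 (else a 2×2 all-ones block appears), so Σ_i C(r_i, 2) ≤ C(140, 2) = 9730. By convexity Σ_i C(r_i, 2) ≥ 33·C(z/33, 2) = z(z − 33)/(2·33), giving z² − 33z − 33·140·139 ≤ 0 and hence z ≤ (1/2)[33 + √(1089 + 4·642180)] = (1/2)[33 + √2569809] ≈ (1/2)(33 + 1603.0624) = 818.0312.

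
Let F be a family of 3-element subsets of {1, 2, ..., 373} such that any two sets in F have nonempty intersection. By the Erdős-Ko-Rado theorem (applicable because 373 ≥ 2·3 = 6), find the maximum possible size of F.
max |F| = C(372, 2) = 69006

Erdős-Ko-Rado (1961): when n ≥ 2k, max |F| = C(n−1, k−1). The bound is attained by the star {A : i ∈ A} for any fixed i ∈ [n]. Here C(373−1, 3−1) = C(372, 2) = 69006.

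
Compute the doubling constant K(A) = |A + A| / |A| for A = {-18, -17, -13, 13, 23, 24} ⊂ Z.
K = |A + A| / |A| = 20/6 = 10/3

Enumerate A + A = {a + b : a, b ∈ A}. With |A| = 6, there are |A|^2 = 36 ordered sum pairs; collecting distinct values, A + A = {-36, -35, -34, -31, -30, -26, -5, -4, 0, 5, 6, 7, 10, 11, 26, 36, 37, 46, 47, 48}, so |A + A| = 20. Thus K = 20/6 = 10/3. For comparison, the minimum possible |A + A| over all 6-element sets is 2·6 − 1 = 11 (so min K = 11/6), attained only by arithmetic progressions.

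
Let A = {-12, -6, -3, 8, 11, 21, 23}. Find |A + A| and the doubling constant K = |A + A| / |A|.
K = |A + A| / |A| = 27/7

Enumerate A + A = {a + b : a, b ∈ A}. With |A| = 7, there are |A|^2 = 49 ordered sum pairs; collecting distinct values, A + A = {-24, -18, -15, -12, -9, -6, -4, -1, 2, 5, 8, 9, 11, 15, 16, 17, 18, 19, 20, 22, 29, 31, 32, 34, 42, 44, 46}, so |A + A| = 27. Thus K = 27/7. For comparison, the minimum possible |A + A| over all 7-element sets is 2·7 − 1 = 13 (so min K = 13/7), attained only by arithmetic progressions.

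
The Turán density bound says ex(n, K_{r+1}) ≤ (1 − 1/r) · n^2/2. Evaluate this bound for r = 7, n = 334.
Turán density bound = (6/7) · 334^2/2 = 334668/7 ≈ 47809.7143

Turán's theorem: ex(n, K_{r+1}) is achieved by the complete r-partite Turán graph T(n, r) with parts as balanced as possible, and is at most (1 − 1/r) · n^2/2. For r = 7, n = 334: the density bound is (6/7) · 111556/2 = 334668/7 ≈ 47809.7143. The integer-valued extremum is e(T(334, 7)) = 47809, which is strictly less than the density bound 334668/7 since 7 ∤ 334 (the parts of T(334, 7) cannot all be equal).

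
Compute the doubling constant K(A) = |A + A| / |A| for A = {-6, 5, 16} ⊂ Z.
K = |A + A| / |A| = 5/3

Enumerate A + A = {a + b : a, b ∈ A}. With |A| = 3, there are |A|^2 = 9 ordered sum pairs; collecting distinct values, A + A = {-12, -1, 10, 21, 32}, so |A + A| = 5. Thus K = 5/3. Here |A + A| = 2|A| − 1 = 5, the minimum possible — so K = 5/3 is minimal, which holds iff A is an arithmetic progression.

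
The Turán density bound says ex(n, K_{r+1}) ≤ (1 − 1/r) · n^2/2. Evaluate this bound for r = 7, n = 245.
Turán density bound = (6/7) · 245^2/2 = 25725

Turán's theorem: ex(n, K_{r+1}) is achieved by the complete r-partite Turán graph T(n, r) with parts as balanced as possible, and is at most (1 − 1/r) · n^2/2. For r = 7, n = 245: the density bound is (6/7) · 60025/2 = 25725. Since 7 ∣ 245, the Turán graph T(245, 7) has parts of equal size 35, and its edge count e(T(245, 7)) = 25725 attains the density bound exactly.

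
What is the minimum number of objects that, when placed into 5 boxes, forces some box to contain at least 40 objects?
n = (40 − 1)·5 + 1 = 196

By the generalised pigeonhole principle, to guarantee some box contains ≥ r objects we need more than (r − 1) · k objects total. Threshold: n = (r − 1) · k + 1. With r = 40 and k = 5: n = 39 · 5 + 1 = 195 + 1 = 196. For n = 195 = 39 · 5, we can put exactly 39 objects in every box, avoiding 40 in any single one — so 196 is tight.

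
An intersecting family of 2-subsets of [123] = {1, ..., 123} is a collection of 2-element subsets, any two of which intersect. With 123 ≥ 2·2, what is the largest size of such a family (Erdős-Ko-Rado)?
max |F| = C(122, 1) = 122

The Erdős-Ko-Rado theorem states: for n ≥ 2k, an intersecting family of k-subsets of an n-element set has size at most C(n − 1, k − 1), with equality for 'star' families {A ⊆ [n] : |A| = k, i ∈ A} (fix an element i). For n = 123, k = 2: C(122, 1) = 122.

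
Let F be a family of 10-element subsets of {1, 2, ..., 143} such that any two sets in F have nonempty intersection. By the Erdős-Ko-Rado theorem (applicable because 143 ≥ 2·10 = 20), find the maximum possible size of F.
max |F| = C(142, 9) = 49941822741810

The Erdős-Ko-Rado theorem states: for n ≥ 2k, an intersecting family of k-subsets of an n-element set has size at most C(n − 1, k − 1), with equality for 'star' families {A ⊆ [n] : |A| = k, i ∈ A} (fix an element i). For n = 143, k = 10: C(142, 9) = 49941822741810.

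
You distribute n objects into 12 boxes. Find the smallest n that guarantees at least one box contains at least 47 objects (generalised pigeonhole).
n = (47 − 1)·12 + 1 = 553

By the generalised pigeonhole principle, to guarantee some box contains ≥ r objects we need more than (r − 1) · k objects total. Threshold: n = (r − 1) · k + 1. With r = 47 and k = 12: n = 46 · 12 + 1 = 552 + 1 = 553. For n = 552 = 46 · 12, we can put exactly 46 objects in every box, avoiding 47 in any single one — so 553 is tight.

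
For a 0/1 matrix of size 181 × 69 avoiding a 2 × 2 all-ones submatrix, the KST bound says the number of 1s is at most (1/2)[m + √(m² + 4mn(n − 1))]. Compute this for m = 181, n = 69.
z(181, 69; 2, 2) ≤ (1/2)[181 + √(181² + 4·181·69·68)] = (1/2)[181 + √3429769] = 1016.4818

Kővári–Sós–Turán: let r_1, ..., r_181 be the row sums and z = Σ r_i the total number of 1s. Each pair of columns can share at most one row with both entries 1 (else a 2×2 all-ones block appears), so Σ_i C(r_i, 2) ≤ C(69, 2) = 2346. By convexity Σ_i C(r_i, 2) ≥ 181·C(z/181, 2) = z(z − 181)/(2·181), giving z² − 181z − 181·69·68 ≤ 0 and hence z ≤ (1/2)[181 + √(32761 + 4·849252)] = (1/2)[181 + √3429769] ≈ (1/2)(181 + 1851.9636) = 1016.4818.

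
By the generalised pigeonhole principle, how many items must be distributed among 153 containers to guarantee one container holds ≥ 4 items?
n = (4 − 1)·153 + 1 = 460

By the generalised pigeonhole principle, to guarantee some box contains ≥ r objects we need more than (r − 1) · k objects total. Threshold: n = (r − 1) · k + 1. With r = 4 and k = 153: n = 3 · 153 + 1 = 459 + 1 = 460. For n = 459 = 3 · 153, we can put exactly 3 objects in every box, avoiding 4 in any single one — so 460 is tight.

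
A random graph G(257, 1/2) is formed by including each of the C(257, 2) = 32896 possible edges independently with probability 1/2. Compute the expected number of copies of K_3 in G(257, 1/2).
E[# K_3] = C(257, 3) · (1/2)^C(3, 2) = 2796160 / 2^3 = 349520

For each 3-subset S of vertices (there are C(257, 3) = 2796160 such S), let X_S = 1 if S induces a K_3 (all C(3, 2) = 3 edges present). Then P(X_S = 1) = (1/2)^3 = 1/8. By linearity of expectation, E[# K_3] = C(257, 3) · (1/2)^3 = 2796160 / 8 = 349520.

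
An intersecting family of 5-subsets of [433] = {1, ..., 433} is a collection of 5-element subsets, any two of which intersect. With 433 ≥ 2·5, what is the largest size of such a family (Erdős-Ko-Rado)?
max |F| = C(432, 4) = 1431118260

The Erdős-Ko-Rado theorem states: for n ≥ 2k, an intersecting family of k-subsets of an n-element set has size at most C(n − 1, k − 1), with equality for 'star' families {A ⊆ [n] : |A| = k, i ∈ A} (fix an element i). For n = 433, k = 5: C(432, 4) = 1431118260.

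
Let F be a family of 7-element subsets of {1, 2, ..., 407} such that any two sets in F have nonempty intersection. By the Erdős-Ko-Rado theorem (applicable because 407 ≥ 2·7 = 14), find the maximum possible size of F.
max |F| = C(406, 6) = 5993843472981

Erdős-Ko-Rado (1961): when n ≥ 2k, max |F| = C(n−1, k−1). The bound is attained by the star {A : i ∈ A} for any fixed i ∈ [n]. Here C(407−1, 7−1) = C(406, 6) = 5993843472981.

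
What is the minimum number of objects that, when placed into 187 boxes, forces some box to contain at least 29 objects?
n = (29 − 1)·187 + 1 = 5237

By the generalised pigeonhole principle, to guarantee some box contains ≥ r objects we need more than (r − 1) · k objects total. Threshold: n = (r − 1) · k + 1. With r = 29 and k = 187: n = 28 · 187 + 1 = 5236 + 1 = 5237. For n = 5236 = 28 · 187, we can put exactly 28 objects in every box, avoiding 29 in any single one — so 5237 is tight.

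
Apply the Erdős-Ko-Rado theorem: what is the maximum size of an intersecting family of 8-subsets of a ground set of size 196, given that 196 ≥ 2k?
max |F| = C(195, 7) = 1907713332720

Erdős-Ko-Rado (1961): when n ≥ 2k, max |F| = C(n−1, k−1). The bound is attained by the star {A : i ∈ A} for any fixed i ∈ [n]. Here C(196−1, 8−1) = C(195, 7) = 1907713332720.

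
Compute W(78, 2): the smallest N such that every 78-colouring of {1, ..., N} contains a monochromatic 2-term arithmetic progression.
W(78, 2) = 78 + 1 = 79

A 2-term AP is any pair of integers, so a monochromatic 2-AP exists iff some colour is used at least twice. With 78 colours, the colouring i ↦ i on {1, ..., 78} uses each colour once, avoiding any monochromatic pair, so W(78, 2) > 78. For {1, ..., 79}, pigeonhole forces two integers of the same colour, which form a monochromatic 2-AP. Hence W(78, 2) = 79.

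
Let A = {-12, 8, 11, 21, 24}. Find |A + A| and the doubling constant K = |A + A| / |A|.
K = |A + A| / |A| = 14/5

Enumerate A + A = {a + b : a, b ∈ A}. With |A| = 5, there are |A|^2 = 25 ordered sum pairs; collecting distinct values, A + A = {-24, -4, -1, 9, 12, 16, 19, 22, 29, 32, 35, 42, 45, 48}, so |A + A| = 14. Thus K = 14/5. For comparison, the minimum possible |A + A| over all 5-element sets is 2·5 − 1 = 9 (so min K = 9/5), attained only by arithmetic progressions.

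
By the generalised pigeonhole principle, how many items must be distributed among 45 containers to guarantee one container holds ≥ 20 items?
n = (20 − 1)·45 + 1 = 856

By the generalised pigeonhole principle, to guarantee some box contains ≥ r objects we need more than (r − 1) · k objects total. Threshold: n = (r − 1) · k + 1. With r = 20 and k = 45: n = 19 · 45 + 1 = 855 + 1 = 856. For n = 855 = 19 · 45, we can put exactly 19 objects in every box, avoiding 20 in any single one — so 856 is tight.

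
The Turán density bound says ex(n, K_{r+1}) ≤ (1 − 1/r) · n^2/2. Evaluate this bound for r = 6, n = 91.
Turán density bound = (5/6) · 91^2/2 = 41405/12 ≈ 3450.4167

Turán's theorem: ex(n, K_{r+1}) is achieved by the complete r-partite Turán graph T(n, r) with parts as balanced as possible, and is at most (1 − 1/r) · n^2/2. For r = 6, n = 91: the density bound is (5/6) · 8281/2 = 41405/12 ≈ 3450.4167. The integer-valued extremum is e(T(91, 6)) = 3450, which is strictly less than the density bound 41405/12 since 6 ∤ 91 (the parts of T(91, 6) cannot all be equal).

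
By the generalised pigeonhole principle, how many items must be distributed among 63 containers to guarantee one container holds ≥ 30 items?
n = (30 − 1)·63 + 1 = 1828

By the generalised pigeonhole principle, to guarantee some box contains ≥ r objects we need more than (r − 1) · k objects total. Threshold: n = (r − 1) · k + 1. With r = 30 and k = 63: n = 29 · 63 + 1 = 1827 + 1 = 1828. For n = 1827 = 29 · 63, we can put exactly 29 objects in every box, avoiding 30 in any single one — so 1828 is tight.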